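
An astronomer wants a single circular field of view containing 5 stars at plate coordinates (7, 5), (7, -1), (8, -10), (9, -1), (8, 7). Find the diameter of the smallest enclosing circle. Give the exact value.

A smallest enclosing disk is always determined by at most three of the input points on its boundary.
The farthest pair is (8, -10)–(8, 7) with squared distance 289. The circle on this segment as diameter has centre (8, -1.5) and r² = 289/4 = 72.25.
Check (7, 5): distance² to centre = 43.25 ≤ 72.25, so it lies inside.
All remaining points lie in this disk, and no smaller disk contains both endpoints, so this is the minimum enclosing circle.
Diameter = 2r = 2√(72.25) = 17.

17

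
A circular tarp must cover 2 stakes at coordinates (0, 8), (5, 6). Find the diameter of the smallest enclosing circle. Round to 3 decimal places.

5.385

The smallest circle enclosing two points has them as diameter endpoints.
Centre = midpoint = (2.5, 7); r² = |(0, 8)−(5, 6)|²/4 = 29/4 = 7.25.
Diameter = 2r = 2√(7.25) ≈ 5.385.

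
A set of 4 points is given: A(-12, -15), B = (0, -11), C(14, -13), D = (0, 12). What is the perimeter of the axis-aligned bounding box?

106

Width = max x − min x = 14 − (-12) = 26.
Height = max y − min y = 12 − (-15) = 27.
Perimeter = 2(26 + 27) = 106.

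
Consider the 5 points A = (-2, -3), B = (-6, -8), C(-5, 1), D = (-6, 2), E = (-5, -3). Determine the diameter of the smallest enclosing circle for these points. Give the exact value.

The farthest pair is B–D with squared distance 100. The circle on this segment as diameter has centre (-6, -3) and r² = 100/4 = 25.
Check A: distance² to centre = 16 ≤ 25, so it lies inside.
All remaining points lie in this disk, and no smaller disk contains both endpoints, so this is the minimum enclosing circle.
Diameter = 2r = 2√25 = 10.

10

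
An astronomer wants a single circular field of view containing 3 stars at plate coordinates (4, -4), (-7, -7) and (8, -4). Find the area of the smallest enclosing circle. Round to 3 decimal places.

Call the three points A, B, C in the order given.
Side lengths²: AB² = 130, AC² = 16, BC² = 234.
Since BC² = 234 ≥ 130 + 16 = 146, the angle opposite BC is not acute, so the smallest enclosing circle has BC as diameter.
Centre = midpoint of BC = (0.5, -5.5), r² = 234/4 = 58.5.
Area = π·r² = π·58.5 ≈ 183.783.

183.783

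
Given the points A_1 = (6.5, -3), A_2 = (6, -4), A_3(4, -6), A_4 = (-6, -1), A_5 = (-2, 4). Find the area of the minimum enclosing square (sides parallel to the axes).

156.25

The bounding box has width 12.5 and height 10.
An axis-aligned square enclosing the set must have side ≥ max(width, height).
So the minimum side is max(12.5, 10) = 12.5.
Area = 12.5² = 156.25.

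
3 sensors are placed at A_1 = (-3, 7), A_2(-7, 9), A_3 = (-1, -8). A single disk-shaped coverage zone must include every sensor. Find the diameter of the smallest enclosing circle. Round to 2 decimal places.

18.03

Side lengths²: A_1A_2² = 20, A_1A_3² = 229, A_2A_3² = 325.
Since A_2A_3² = 325 ≥ 229 + 20 = 249, the angle opposite A_2A_3 is not acute, so the smallest enclosing circle has A_2A_3 as diameter.
Centre = midpoint of A_2A_3 = (-4, 0.5), r² = 325/4 = 81.25.
Diameter = 2r = 2√(81.25) ≈ 18.03.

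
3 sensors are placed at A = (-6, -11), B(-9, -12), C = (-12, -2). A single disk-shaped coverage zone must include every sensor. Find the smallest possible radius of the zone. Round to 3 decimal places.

Side lengths²: AB² = 10, AC² = 117, BC² = 109.
Since AC² = 117 < 109 + 10 = 119, the triangle is acute, so the smallest enclosing circle is the circumcircle.
Circumcentre = (-201/22, -145/22), r² = 7085/242.
r = √(7085/242) ≈ 5.411.

5.411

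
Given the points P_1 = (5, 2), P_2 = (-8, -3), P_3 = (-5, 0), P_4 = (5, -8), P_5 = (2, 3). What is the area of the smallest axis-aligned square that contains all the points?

169

The bounding box has width 13 and height 11.
An axis-aligned square enclosing the set must have side ≥ max(width, height).
So the minimum side is max(13, 11) = 13.
Area = 13² = 169.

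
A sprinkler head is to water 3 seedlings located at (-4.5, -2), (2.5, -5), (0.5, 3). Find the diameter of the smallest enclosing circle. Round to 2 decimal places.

8.88

Call the three points A, B, C in the order given.
Side lengths²: AB² = 58, AC² = 50, BC² = 68.
Since BC² = 68 < 58 + 50 = 108, the triangle is acute, so the smallest enclosing circle is the circumcircle.
Circumcentre = (-0.1, -1.4), r² = 19.72.
Diameter = 2r = 2√(19.72) ≈ 8.88.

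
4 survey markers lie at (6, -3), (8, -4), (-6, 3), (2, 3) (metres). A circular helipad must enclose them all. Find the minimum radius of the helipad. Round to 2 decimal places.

A smallest enclosing disk is always determined by at most three of the input points on its boundary.
The farthest pair is (8, -4)–(-6, 3) with squared distance 245. The circle on this segment as diameter has centre (1, -0.5) and r² = 245/4 = 61.25.
Check (6, -3): distance² to centre = 31.25 ≤ 61.25, so it lies inside.
All remaining points lie in this disk, and no smaller disk contains both endpoints, so this is the minimum enclosing circle.
r = √(61.25) ≈ 7.83.

7.83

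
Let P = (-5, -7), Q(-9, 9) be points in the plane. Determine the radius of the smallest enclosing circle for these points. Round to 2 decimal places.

The smallest circle enclosing two points has them as diameter endpoints.
Centre = midpoint = (-7, 1); r² = |PQ|²/4 = 272/4 = 68.
r = √68 ≈ 8.25.

8.25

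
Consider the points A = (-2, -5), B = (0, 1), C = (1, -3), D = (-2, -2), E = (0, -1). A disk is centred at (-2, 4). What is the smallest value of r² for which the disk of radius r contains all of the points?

81

The required radius is the distance from (-2, 4) to the farthest point.
Squared distances: 81, 13, 58, 36, 29.
Maximum is 81, attained at A.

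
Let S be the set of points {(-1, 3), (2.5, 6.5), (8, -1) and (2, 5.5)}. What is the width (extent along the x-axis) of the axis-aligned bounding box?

max x = 8, min x = -1, so width = 9.

9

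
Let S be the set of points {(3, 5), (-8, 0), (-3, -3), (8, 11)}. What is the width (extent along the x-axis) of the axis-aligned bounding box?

16

max x = 8, min x = -8, so width = 16.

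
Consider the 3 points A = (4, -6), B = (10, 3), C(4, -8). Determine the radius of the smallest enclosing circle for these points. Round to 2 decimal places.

Side lengths²: AB² = 117, AC² = 4, BC² = 157.
Since BC² = 157 ≥ 117 + 4 = 121, the angle opposite BC is not acute, so the smallest enclosing circle has BC as diameter.
Centre = midpoint of BC = (7, -2.5), r² = 157/4 = 39.25.
r = √(39.25) ≈ 6.26.

6.26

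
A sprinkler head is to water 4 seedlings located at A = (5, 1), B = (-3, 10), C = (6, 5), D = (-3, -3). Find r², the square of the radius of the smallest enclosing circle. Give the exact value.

7685/162

A smallest enclosing disk is always determined by at most three of the input points on its boundary.
The minimum enclosing circle is determined by three boundary points: B, C, D.
Their circumcentre is (-13/18, 3.5) with r² = 7685/162.
The farthest remaining point A is at distance² 6317/162 ≤ 7685/162.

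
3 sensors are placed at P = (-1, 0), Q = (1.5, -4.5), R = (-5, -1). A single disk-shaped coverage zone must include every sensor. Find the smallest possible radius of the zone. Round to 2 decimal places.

Side lengths²: PQ² = 26.5, PR² = 17, QR² = 54.5.
Since QR² = 54.5 ≥ 26.5 + 17 = 43.5, the angle opposite QR is not acute, so the smallest enclosing circle has QR as diameter.
Centre = midpoint of QR = (-1.75, -2.75), r² = 54.5/4 = 13.625.
r = √(13.625) ≈ 3.69.

3.69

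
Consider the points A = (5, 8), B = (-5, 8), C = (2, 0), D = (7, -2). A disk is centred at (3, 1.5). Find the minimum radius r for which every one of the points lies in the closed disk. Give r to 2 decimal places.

10.31

The required radius is the distance from (3, 1.5) to the farthest point.
Squared distances: 46.25, 106.25, 3.25, 28.25.
Maximum is 106.25, attained at B.
r = √(106.25) ≈ 10.31.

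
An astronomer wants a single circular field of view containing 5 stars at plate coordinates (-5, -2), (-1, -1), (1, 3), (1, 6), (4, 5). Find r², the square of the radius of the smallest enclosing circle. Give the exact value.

The minimum enclosing circle of a finite set is fixed by two of the points (as a diameter) or three (as a circumcircle).
The farthest pair is (-5, -2)–(4, 5) with squared distance 130. The circle on this segment as diameter has centre (-0.5, 1.5) and r² = 130/4 = 32.5.
Check (-1, -1): distance² to centre = 6.5 ≤ 32.5, so it lies inside.
All remaining points lie in this disk, and no smaller disk contains both endpoints, so this is the minimum enclosing circle.

32.5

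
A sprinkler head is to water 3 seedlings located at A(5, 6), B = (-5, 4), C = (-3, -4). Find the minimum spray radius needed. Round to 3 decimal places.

Side lengths²: AB² = 104, AC² = 164, BC² = 68.
Since AC² = 164 < 104 + 68 = 172, the triangle is acute, so the smallest enclosing circle is the circumcircle.
Circumcentre = (16/21, 25/21), r² = 18122/441.
r = √(18122/441) ≈ 6.410.

6.410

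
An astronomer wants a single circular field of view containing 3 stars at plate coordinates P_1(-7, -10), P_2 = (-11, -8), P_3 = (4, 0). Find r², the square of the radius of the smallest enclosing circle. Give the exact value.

72.25

Side lengths²: P_1P_2² = 20, P_1P_3² = 221, P_2P_3² = 289.
Since P_2P_3² = 289 ≥ 221 + 20 = 241, the angle opposite P_2P_3 is not acute, so the smallest enclosing circle has P_2P_3 as diameter.
Centre = midpoint of P_2P_3 = (-3.5, -4), r² = 289/4 = 72.25.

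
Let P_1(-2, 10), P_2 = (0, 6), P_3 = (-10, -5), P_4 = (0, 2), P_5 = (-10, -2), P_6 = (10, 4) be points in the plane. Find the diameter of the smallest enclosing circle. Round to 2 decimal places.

21.93

The minimum enclosing circle of a finite set is fixed by two of the points (as a diameter) or three (as a circumcircle).
The farthest pair is P_3–P_6 with squared distance 481. The circle on this segment as diameter has centre (0, -0.5) and r² = 481/4 = 120.25.
Check P_1: distance² to centre = 114.25 ≤ 120.25, so it lies inside.
All remaining points lie in this disk, and no smaller disk contains both endpoints, so this is the minimum enclosing circle.
Diameter = 2r = 2√(120.25) ≈ 21.93.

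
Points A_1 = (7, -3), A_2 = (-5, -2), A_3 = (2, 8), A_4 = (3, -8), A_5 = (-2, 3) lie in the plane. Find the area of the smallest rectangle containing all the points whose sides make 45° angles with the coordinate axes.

144.5

In coordinates u = x + y, v = x − y the rectangle is axis-aligned; the map (x,y)→(u,v) scales areas by 2.
u-values: 4, -7, 10, -5, 1; range = 10 − (-7) = 17.
v-values: 10, -3, -6, 11, -5; range = 11 − (-6) = 17.
Area = (17 × 17) / 2 = 144.5.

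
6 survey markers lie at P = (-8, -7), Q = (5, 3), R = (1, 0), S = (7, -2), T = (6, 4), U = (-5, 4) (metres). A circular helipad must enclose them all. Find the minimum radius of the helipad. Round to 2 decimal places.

8.90

A smallest enclosing disk is always determined by at most three of the input points on its boundary.
The farthest pair is P–T with squared distance 317. The circle on this segment as diameter has centre (-1, -1.5) and r² = 317/4 = 79.25.
Check Q: distance² to centre = 56.25 ≤ 79.25, so it lies inside.
All remaining points lie in this disk, and no smaller disk contains both endpoints, so this is the minimum enclosing circle.
r = √(79.25) ≈ 8.90.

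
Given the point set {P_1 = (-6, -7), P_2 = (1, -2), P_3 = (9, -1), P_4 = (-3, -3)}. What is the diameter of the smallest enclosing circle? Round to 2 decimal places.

The minimum enclosing circle of a finite set is fixed by two of the points (as a diameter) or three (as a circumcircle).
The farthest pair is P_1–P_3 with squared distance 261. The circle on this segment as diameter has centre (1.5, -4) and r² = 261/4 = 65.25.
Check P_2: distance² to centre = 4.25 ≤ 65.25, so it lies inside.
All remaining points lie in this disk, and no smaller disk contains both endpoints, so this is the minimum enclosing circle.
Diameter = 2r = 2√(65.25) ≈ 16.16.

16.16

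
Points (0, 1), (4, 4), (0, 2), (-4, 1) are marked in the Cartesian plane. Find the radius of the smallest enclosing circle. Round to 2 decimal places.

By Welzl's lemma the MEC is supported by two points (diametrically opposite) or three points (on a circumcircle).
The farthest pair is (4, 4)–(-4, 1) with squared distance 73. The circle on this segment as diameter has centre (0, 2.5) and r² = 73/4 = 18.25.
Check (0, 1): distance² to centre = 2.25 ≤ 18.25, so it lies inside.
All remaining points lie in this disk, and no smaller disk contains both endpoints, so this is the minimum enclosing circle.
r = √(18.25) ≈ 4.27.

4.27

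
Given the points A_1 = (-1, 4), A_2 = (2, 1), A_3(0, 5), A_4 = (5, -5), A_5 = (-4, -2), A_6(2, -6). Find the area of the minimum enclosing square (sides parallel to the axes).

121

The bounding box has width 9 and height 11.
An axis-aligned square enclosing the set must have side ≥ max(width, height).
So the minimum side is max(9, 11) = 11.
Area = 11² = 121.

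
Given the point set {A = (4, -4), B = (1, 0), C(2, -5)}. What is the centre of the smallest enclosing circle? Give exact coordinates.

Side lengths²: AB² = 25, AC² = 5, BC² = 26.
Since BC² = 26 < 25 + 5 = 30, the triangle is acute, so the smallest enclosing circle is the circumcircle.
Circumcentre = (43/22, -53/22), r² = 1625/242.
Centre = (43/22, -53/22).

(43/22, -53/22)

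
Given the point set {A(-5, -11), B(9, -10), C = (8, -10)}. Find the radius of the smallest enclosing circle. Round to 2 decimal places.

Side lengths²: AB² = 197, AC² = 170, BC² = 1.
Since AB² = 197 ≥ 170 + 1 = 171, the angle opposite AB is not acute, so the smallest enclosing circle has AB as diameter.
Centre = midpoint of AB = (2, -10.5), r² = 197/4 = 49.25.
r = √(49.25) ≈ 7.02.

7.02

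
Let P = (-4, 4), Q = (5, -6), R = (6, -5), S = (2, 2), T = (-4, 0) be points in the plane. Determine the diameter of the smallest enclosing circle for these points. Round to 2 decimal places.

13.47

By Welzl's lemma the MEC is supported by two points (diametrically opposite) or three points (on a circumcircle).
The minimum enclosing circle is determined by three boundary points: P, Q, R.
Their circumcentre is (29/38, -29/38) with r² = 32761/722.
The farthest remaining point T is at distance² 16801/722 ≤ 32761/722.
Diameter = 2r = 2√(32761/722) ≈ 13.47.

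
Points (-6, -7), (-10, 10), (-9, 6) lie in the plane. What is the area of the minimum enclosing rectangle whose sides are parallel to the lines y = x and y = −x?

136.5

In coordinates u = x + y, v = x − y the rectangle is axis-aligned; the map (x,y)→(u,v) scales areas by 2.
u-values: -13, 0, -3; range = 0 − (-13) = 13.
v-values: 1, -20, -15; range = 1 − (-20) = 21.
Area = (13 × 21) / 2 = 136.5.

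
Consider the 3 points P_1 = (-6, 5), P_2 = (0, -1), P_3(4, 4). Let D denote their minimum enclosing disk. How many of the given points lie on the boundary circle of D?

Side lengths²: P_1P_2² = 72, P_1P_3² = 101, P_2P_3² = 41.
Since P_1P_3² = 101 < 72 + 41 = 113, the triangle is acute, so the smallest enclosing circle is the circumcircle.
Circumcentre = (-19/18, 71/18), r² = 4141/162.
The points at distance exactly r from the centre are P_1, P_2, P_3 — 3 points.

3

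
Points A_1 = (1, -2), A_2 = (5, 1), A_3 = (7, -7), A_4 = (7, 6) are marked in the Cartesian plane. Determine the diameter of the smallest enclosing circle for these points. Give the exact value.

13

The minimum enclosing circle of a finite set is fixed by two of the points (as a diameter) or three (as a circumcircle).
The farthest pair is A_3–A_4 with squared distance 169. The circle on this segment as diameter has centre (7, -0.5) and r² = 169/4 = 42.25.
Check A_1: distance² to centre = 38.25 ≤ 42.25, so it lies inside.
All remaining points lie in this disk, and no smaller disk contains both endpoints, so this is the minimum enclosing circle.
Diameter = 2r = 2√(42.25) = 13.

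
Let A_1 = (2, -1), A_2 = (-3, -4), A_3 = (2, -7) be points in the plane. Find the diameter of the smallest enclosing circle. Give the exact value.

6.8

Side lengths²: A_1A_2² = 34, A_1A_3² = 36, A_2A_3² = 34.
Since A_1A_3² = 36 < 34 + 34 = 68, the triangle is acute, so the smallest enclosing circle is the circumcircle.
Circumcentre = (0.4, -4), r² = 11.56.
Diameter = 2r = 2√(11.56) = 6.8.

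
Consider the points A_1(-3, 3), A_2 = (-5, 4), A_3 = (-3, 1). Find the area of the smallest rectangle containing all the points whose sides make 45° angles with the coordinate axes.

5

In coordinates u = x + y, v = x − y the rectangle is axis-aligned; the map (x,y)→(u,v) scales areas by 2.
u-values: 0, -1, -2; range = 0 − (-2) = 2.
v-values: -6, -9, -4; range = -4 − (-9) = 5.
Area = (2 × 5) / 2 = 5.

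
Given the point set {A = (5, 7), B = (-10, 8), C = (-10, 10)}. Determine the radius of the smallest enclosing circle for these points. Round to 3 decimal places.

Side lengths²: AB² = 226, AC² = 234, BC² = 4.
Since AC² = 234 ≥ 226 + 4 = 230, the angle opposite AC is not acute, so the smallest enclosing circle has AC as diameter.
Centre = midpoint of AC = (-2.5, 8.5), r² = 234/4 = 58.5.
r = √(58.5) ≈ 7.649.

7.649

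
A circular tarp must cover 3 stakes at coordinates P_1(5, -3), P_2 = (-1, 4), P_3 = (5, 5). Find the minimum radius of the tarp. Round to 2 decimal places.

4.67

Side lengths²: P_1P_2² = 85, P_1P_3² = 64, P_2P_3² = 37.
Since P_1P_2² = 85 < 64 + 37 = 101, the triangle is acute, so the smallest enclosing circle is the circumcircle.
Circumcentre = (31/12, 1), r² = 3145/144.
r = √(3145/144) ≈ 4.67.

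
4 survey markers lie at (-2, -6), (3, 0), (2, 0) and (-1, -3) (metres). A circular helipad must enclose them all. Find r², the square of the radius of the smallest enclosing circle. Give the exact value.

15.25

The farthest pair is (-2, -6)–(3, 0) with squared distance 61. The circle on this segment as diameter has centre (0.5, -3) and r² = 61/4 = 15.25.
Check (2, 0): distance² to centre = 11.25 ≤ 15.25, so it lies inside.
All remaining points lie in this disk, and no smaller disk contains both endpoints, so this is the minimum enclosing circle.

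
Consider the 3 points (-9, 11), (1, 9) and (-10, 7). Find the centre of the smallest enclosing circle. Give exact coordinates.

(-4.5, 8)

Call the three points A, B, C in the order given.
Side lengths²: AB² = 104, AC² = 17, BC² = 125.
Since BC² = 125 ≥ 104 + 17 = 121, the angle opposite BC is not acute, so the smallest enclosing circle has BC as diameter.
Centre = midpoint of BC = (-4.5, 8), r² = 125/4 = 31.25.
Centre = (-4.5, 8).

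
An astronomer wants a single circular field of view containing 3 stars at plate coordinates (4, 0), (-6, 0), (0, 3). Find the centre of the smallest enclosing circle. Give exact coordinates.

Call the three points A, B, C in the order given.
Side lengths²: AB² = 100, AC² = 25, BC² = 45.
Since AB² = 100 ≥ 45 + 25 = 70, the angle opposite AB is not acute, so the smallest enclosing circle has AB as diameter.
Centre = midpoint of AB = (-1, 0), r² = 100/4 = 25.
Centre = (-1, 0).

(-1, 0)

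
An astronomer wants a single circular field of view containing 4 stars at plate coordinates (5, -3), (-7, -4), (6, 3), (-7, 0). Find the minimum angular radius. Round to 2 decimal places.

The farthest pair is (-7, -4)–(6, 3) with squared distance 218. The circle on this segment as diameter has centre (-0.5, -0.5) and r² = 218/4 = 54.5.
Check (5, -3): distance² to centre = 36.5 ≤ 54.5, so it lies inside.
All remaining points lie in this disk, and no smaller disk contains both endpoints, so this is the minimum enclosing circle.
r = √(54.5) ≈ 7.38.

7.38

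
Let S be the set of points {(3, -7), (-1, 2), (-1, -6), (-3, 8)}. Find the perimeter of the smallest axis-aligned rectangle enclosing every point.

Width = max x − min x = 3 − (-3) = 6.
Height = max y − min y = 8 − (-7) = 15.
Perimeter = 2(6 + 15) = 42.

42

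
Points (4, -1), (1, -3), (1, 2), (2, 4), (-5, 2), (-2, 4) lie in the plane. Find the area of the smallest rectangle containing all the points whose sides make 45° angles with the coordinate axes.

In coordinates u = x + y, v = x − y the rectangle is axis-aligned; the map (x,y)→(u,v) scales areas by 2.
u-values: 3, -2, 3, 6, -3, 2; range = 6 − (-3) = 9.
v-values: 5, 4, -1, -2, -7, -6; range = 5 − (-7) = 12.
Area = (9 × 12) / 2 = 54.

54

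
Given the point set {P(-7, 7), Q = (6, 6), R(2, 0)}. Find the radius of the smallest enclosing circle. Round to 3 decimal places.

Side lengths²: PQ² = 170, PR² = 130, QR² = 52.
Since PQ² = 170 < 130 + 52 = 182, the triangle is acute, so the smallest enclosing circle is the circumcircle.
Circumcentre = (-22/41, 247/41), r² = 71825/1681.
r = √(71825/1681) ≈ 6.537.

6.537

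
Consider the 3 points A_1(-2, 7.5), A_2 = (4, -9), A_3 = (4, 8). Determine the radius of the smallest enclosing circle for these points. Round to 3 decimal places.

8.809

Side lengths²: A_1A_2² = 308.25, A_1A_3² = 36.25, A_2A_3² = 289.
Since A_1A_2² = 308.25 < 289 + 36.25 = 325.25, the triangle is acute, so the smallest enclosing circle is the circumcircle.
Circumcentre = (1.6875, -0.5), r² = 77.59765625.
r = √(77.59765625) ≈ 8.809.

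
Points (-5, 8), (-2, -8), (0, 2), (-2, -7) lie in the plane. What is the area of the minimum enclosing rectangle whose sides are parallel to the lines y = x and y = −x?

In coordinates u = x + y, v = x − y the rectangle is axis-aligned; the map (x,y)→(u,v) scales areas by 2.
u-values: 3, -10, 2, -9; range = 3 − (-10) = 13.
v-values: -13, 6, -2, 5; range = 6 − (-13) = 19.
Area = (13 × 19) / 2 = 123.5.

123.5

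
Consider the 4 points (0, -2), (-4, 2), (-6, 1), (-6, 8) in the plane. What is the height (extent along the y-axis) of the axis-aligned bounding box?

10

max y = 8, min y = -2, so height = 10.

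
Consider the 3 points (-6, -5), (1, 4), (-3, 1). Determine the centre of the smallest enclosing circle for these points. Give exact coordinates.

(-2.5, -0.5)

Call the three points A, B, C in the order given.
Side lengths²: AB² = 130, AC² = 45, BC² = 25.
Since AB² = 130 ≥ 45 + 25 = 70, the angle opposite AB is not acute, so the smallest enclosing circle has AB as diameter.
Centre = midpoint of AB = (-2.5, -0.5), r² = 130/4 = 32.5.
Centre = (-2.5, -0.5).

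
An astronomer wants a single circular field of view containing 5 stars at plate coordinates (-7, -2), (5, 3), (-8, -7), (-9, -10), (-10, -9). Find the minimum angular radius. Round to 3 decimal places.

9.605

A smallest enclosing disk is always determined by at most three of the input points on its boundary.
The farthest pair is (5, 3)–(-10, -9) with squared distance 369. The circle on this segment as diameter has centre (-2.5, -3) and r² = 369/4 = 92.25.
Check (-7, -2): distance² to centre = 21.25 ≤ 92.25, so it lies inside.
All remaining points lie in this disk, and no smaller disk contains both endpoints, so this is the minimum enclosing circle.
r = √(92.25) ≈ 9.605.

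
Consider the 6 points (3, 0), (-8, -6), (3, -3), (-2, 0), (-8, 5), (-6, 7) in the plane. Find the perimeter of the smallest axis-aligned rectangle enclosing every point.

48

Width = max x − min x = 3 − (-8) = 11.
Height = max y − min y = 7 − (-6) = 13.
Perimeter = 2(11 + 13) = 48.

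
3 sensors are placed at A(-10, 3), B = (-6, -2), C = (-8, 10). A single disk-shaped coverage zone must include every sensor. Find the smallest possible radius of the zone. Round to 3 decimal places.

Side lengths²: AB² = 41, AC² = 53, BC² = 148.
Since BC² = 148 ≥ 53 + 41 = 94, the angle opposite BC is not acute, so the smallest enclosing circle has BC as diameter.
Centre = midpoint of BC = (-7, 4), r² = 148/4 = 37.
r = √37 ≈ 6.083.

6.083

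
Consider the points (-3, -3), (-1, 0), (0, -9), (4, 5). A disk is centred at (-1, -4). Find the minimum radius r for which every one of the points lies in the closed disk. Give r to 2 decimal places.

The required radius is the distance from (-1, -4) to the farthest point.
Squared distances: 5, 16, 26, 106.
Maximum is 106, attained at (4, 5).
r = √106 ≈ 10.30.

10.30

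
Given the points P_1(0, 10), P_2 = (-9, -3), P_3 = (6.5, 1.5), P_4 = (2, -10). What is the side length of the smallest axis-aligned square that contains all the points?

The bounding box has width 15.5 and height 20.
An axis-aligned square enclosing the set must have side ≥ max(width, height).
So the minimum side is max(15.5, 20) = 20.

20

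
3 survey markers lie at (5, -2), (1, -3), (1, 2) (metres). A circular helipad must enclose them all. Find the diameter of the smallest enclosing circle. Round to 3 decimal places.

Call the three points A, B, C in the order given.
Side lengths²: AB² = 17, AC² = 32, BC² = 25.
Since AC² = 32 < 25 + 17 = 42, the triangle is acute, so the smallest enclosing circle is the circumcircle.
Circumcentre = (2.5, -0.5), r² = 8.5.
Diameter = 2r = 2√(8.5) ≈ 5.831.

5.831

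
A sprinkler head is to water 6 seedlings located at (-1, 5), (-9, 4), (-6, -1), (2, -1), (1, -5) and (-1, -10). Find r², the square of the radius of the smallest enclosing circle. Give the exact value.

A smallest enclosing disk is always determined by at most three of the input points on its boundary.
The minimum enclosing circle is determined by three boundary points: (-1, 5), (-9, 4), (-1, -10).
Their circumcentre is (-4.125, -2.5) with r² = 66.015625.
The farthest remaining point (2, -1) is at distance² 39.765625 ≤ 66.015625.

66.015625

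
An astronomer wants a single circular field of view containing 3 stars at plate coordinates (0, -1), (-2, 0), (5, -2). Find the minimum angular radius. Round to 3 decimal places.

3.640

Call the three points A, B, C in the order given.
Side lengths²: AB² = 5, AC² = 26, BC² = 53.
Since BC² = 53 ≥ 26 + 5 = 31, the angle opposite BC is not acute, so the smallest enclosing circle has BC as diameter.
Centre = midpoint of BC = (1.5, -1), r² = 53/4 = 13.25.
r = √(13.25) ≈ 3.640.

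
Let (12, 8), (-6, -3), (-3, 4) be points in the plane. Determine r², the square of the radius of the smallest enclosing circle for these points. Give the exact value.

Call the three points A, B, C in the order given.
Side lengths²: AB² = 445, AC² = 241, BC² = 58.
Since AB² = 445 ≥ 241 + 58 = 299, the angle opposite AB is not acute, so the smallest enclosing circle has AB as diameter.
Centre = midpoint of AB = (3, 2.5), r² = 445/4 = 111.25.

111.25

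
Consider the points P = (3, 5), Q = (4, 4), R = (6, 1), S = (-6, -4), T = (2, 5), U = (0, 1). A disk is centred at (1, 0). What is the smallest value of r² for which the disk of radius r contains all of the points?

65

The required radius is the distance from (1, 0) to the farthest point.
Squared distances: 29, 25, 26, 65, 26, 2.
Maximum is 65, attained at S.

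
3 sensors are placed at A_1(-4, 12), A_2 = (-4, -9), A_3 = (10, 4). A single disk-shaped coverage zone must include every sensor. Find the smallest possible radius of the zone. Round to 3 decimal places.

Side lengths²: A_1A_2² = 441, A_1A_3² = 260, A_2A_3² = 365.
Since A_1A_2² = 441 < 365 + 260 = 625, the triangle is acute, so the smallest enclosing circle is the circumcircle.
Circumcentre = (-5/7, 1.5), r² = 23725/196.
r = √(23725/196) ≈ 11.002.

11.002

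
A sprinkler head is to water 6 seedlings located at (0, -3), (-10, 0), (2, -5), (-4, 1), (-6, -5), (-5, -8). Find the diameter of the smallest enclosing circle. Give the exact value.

13

The minimum enclosing circle of a finite set is fixed by two of the points (as a diameter) or three (as a circumcircle).
The farthest pair is (-10, 0)–(2, -5) with squared distance 169. The circle on this segment as diameter has centre (-4, -2.5) and r² = 169/4 = 42.25.
Check (0, -3): distance² to centre = 16.25 ≤ 42.25, so it lies inside.
All remaining points lie in this disk, and no smaller disk contains both endpoints, so this is the minimum enclosing circle.
Diameter = 2r = 2√(42.25) = 13.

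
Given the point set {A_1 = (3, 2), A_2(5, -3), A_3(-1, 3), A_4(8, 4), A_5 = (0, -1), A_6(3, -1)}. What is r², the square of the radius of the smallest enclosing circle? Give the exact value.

23.78

By Welzl's lemma the MEC is supported by two points (diametrically opposite) or three points (on a circumcircle).
The minimum enclosing circle is determined by three boundary points: A_2, A_3, A_4.
Their circumcentre is (3.7, 1.7) with r² = 23.78.
The farthest remaining point A_5 is at distance² 20.98 ≤ 23.78.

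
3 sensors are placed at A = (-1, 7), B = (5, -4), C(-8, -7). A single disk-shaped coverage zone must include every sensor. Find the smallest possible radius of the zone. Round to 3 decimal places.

Side lengths²: AB² = 157, AC² = 245, BC² = 178.
Since AC² = 245 < 178 + 157 = 335, the triangle is acute, so the smallest enclosing circle is the circumcircle.
Circumcentre = (-117/46, -45/46), r² = 69865/1058.
r = √(69865/1058) ≈ 8.126.

8.126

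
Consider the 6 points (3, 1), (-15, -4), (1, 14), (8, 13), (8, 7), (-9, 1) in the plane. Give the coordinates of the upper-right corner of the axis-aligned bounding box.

x-range [-15, 8], y-range [-4, 14].
The upper-right corner is (8, 14).

(8, 14)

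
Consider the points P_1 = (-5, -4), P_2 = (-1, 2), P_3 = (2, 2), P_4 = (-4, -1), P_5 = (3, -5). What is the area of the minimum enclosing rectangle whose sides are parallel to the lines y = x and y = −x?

71.5

In coordinates u = x + y, v = x − y the rectangle is axis-aligned; the map (x,y)→(u,v) scales areas by 2.
u-values: -9, 1, 4, -5, -2; range = 4 − (-9) = 13.
v-values: -1, -3, 0, -3, 8; range = 8 − (-3) = 11.
Area = (13 × 11) / 2 = 71.5.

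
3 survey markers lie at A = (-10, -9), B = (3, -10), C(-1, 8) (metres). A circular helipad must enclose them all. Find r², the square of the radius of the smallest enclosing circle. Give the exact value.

Side lengths²: AB² = 170, AC² = 370, BC² = 340.
Since AC² = 370 < 340 + 170 = 510, the triangle is acute, so the smallest enclosing circle is the circumcircle.
Circumcentre = (-67/23, -43/23), r² = 53465/529.

53465/529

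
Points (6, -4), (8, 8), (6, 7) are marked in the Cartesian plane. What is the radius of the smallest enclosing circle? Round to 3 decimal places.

6.083

Call the three points A, B, C in the order given.
Side lengths²: AB² = 148, AC² = 121, BC² = 5.
Since AB² = 148 ≥ 121 + 5 = 126, the angle opposite AB is not acute, so the smallest enclosing circle has AB as diameter.
Centre = midpoint of AB = (7, 2), r² = 148/4 = 37.
r = √37 ≈ 6.083.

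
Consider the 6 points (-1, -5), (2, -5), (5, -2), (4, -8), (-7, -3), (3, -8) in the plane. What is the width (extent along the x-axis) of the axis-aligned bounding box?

12

max x = 5, min x = -7, so width = 12.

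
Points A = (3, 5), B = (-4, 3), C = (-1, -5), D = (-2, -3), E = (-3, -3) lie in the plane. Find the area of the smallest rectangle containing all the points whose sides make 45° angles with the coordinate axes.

77

In coordinates u = x + y, v = x − y the rectangle is axis-aligned; the map (x,y)→(u,v) scales areas by 2.
u-values: 8, -1, -6, -5, -6; range = 8 − (-6) = 14.
v-values: -2, -7, 4, 1, 0; range = 4 − (-7) = 11.
Area = (14 × 11) / 2 = 77.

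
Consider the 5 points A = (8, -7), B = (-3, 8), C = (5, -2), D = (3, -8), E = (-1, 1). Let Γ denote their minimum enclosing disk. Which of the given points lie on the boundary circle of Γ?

The farthest pair is A–B with squared distance 346. The circle on this segment as diameter has centre (2.5, 0.5) and r² = 346/4 = 86.5.
Check C: distance² to centre = 12.5 ≤ 86.5, so it lies inside.
All remaining points lie in this disk, and no smaller disk contains both endpoints, so this is the minimum enclosing circle.
The points at distance exactly r from the centre are A, B — 2 points.

A, B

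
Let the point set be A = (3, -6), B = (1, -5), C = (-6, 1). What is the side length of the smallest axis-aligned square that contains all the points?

The bounding box has width 9 and height 7.
An axis-aligned square enclosing the set must have side ≥ max(width, height).
So the minimum side is max(9, 7) = 9.

9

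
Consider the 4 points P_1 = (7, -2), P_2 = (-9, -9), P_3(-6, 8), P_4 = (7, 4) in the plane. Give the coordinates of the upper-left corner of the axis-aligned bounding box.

x-range [-9, 7], y-range [-9, 8].
The upper-left corner is (-9, 8).

(-9, 8)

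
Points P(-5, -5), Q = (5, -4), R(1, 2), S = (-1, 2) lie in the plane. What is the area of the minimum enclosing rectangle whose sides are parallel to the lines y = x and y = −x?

In coordinates u = x + y, v = x − y the rectangle is axis-aligned; the map (x,y)→(u,v) scales areas by 2.
u-values: -10, 1, 3, 1; range = 3 − (-10) = 13.
v-values: 0, 9, -1, -3; range = 9 − (-3) = 12.
Area = (13 × 12) / 2 = 78.

78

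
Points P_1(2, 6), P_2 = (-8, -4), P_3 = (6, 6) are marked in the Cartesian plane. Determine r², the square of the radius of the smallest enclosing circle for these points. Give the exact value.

Side lengths²: P_1P_2² = 200, P_1P_3² = 16, P_2P_3² = 296.
Since P_2P_3² = 296 ≥ 200 + 16 = 216, the angle opposite P_2P_3 is not acute, so the smallest enclosing circle has P_2P_3 as diameter.
Centre = midpoint of P_2P_3 = (-1, 1), r² = 296/4 = 74.

74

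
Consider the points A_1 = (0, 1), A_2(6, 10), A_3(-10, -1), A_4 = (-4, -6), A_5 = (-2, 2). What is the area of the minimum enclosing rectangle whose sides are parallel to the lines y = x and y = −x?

In coordinates u = x + y, v = x − y the rectangle is axis-aligned; the map (x,y)→(u,v) scales areas by 2.
u-values: 1, 16, -11, -10, 0; range = 16 − (-11) = 27.
v-values: -1, -4, -9, 2, -4; range = 2 − (-9) = 11.
Area = (27 × 11) / 2 = 148.5.

148.5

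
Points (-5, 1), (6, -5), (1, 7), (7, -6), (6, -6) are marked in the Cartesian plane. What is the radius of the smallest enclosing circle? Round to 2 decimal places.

A smallest enclosing disk is always determined by at most three of the input points on its boundary.
The minimum enclosing circle is determined by three boundary points: (-5, 1), (1, 7), (7, -6).
Their circumcentre is (87/38, -11/38) with r² = 39565/722.
The farthest remaining point (6, -6) is at distance² 33485/722 ≤ 39565/722.
r = √(39565/722) ≈ 7.40.

7.40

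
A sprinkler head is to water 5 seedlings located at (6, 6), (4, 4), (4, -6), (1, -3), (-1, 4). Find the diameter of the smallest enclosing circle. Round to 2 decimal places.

The minimum enclosing circle is determined by three boundary points: (6, 6), (4, -6), (-1, 4).
Their circumcentre is (3.875, 0.1875) with r² = 38.30078125.
The farthest remaining point (1, -3) is at distance² 18.42578125 ≤ 38.30078125.
Diameter = 2r = 2√(38.30078125) ≈ 12.38.

12.38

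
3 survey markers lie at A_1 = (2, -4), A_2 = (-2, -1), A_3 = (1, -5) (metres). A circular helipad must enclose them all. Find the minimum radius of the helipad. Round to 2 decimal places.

Side lengths²: A_1A_2² = 25, A_1A_3² = 2, A_2A_3² = 25.
Since A_2A_3² = 25 < 25 + 2 = 27, the triangle is acute, so the smallest enclosing circle is the circumcircle.
Circumcentre = (-3/14, -39/14), r² = 625/98.
r = √(625/98) ≈ 2.53.

2.53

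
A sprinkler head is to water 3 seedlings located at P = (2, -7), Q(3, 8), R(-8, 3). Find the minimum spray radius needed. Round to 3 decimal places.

Side lengths²: PQ² = 226, PR² = 200, QR² = 146.
Since PQ² = 226 < 200 + 146 = 346, the triangle is acute, so the smallest enclosing circle is the circumcircle.
Circumcentre = (-0.3125, 0.6875), r² = 64.4453125.
r = √(64.4453125) ≈ 8.028.

8.028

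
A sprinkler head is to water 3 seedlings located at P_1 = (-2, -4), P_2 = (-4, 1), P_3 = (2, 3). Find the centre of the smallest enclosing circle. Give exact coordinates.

Side lengths²: P_1P_2² = 29, P_1P_3² = 65, P_2P_3² = 40.
Since P_1P_3² = 65 < 40 + 29 = 69, the triangle is acute, so the smallest enclosing circle is the circumcircle.
Circumcentre = (-7/34, -13/34), r² = 9425/578.
Centre = (-7/34, -13/34).

(-7/34, -13/34)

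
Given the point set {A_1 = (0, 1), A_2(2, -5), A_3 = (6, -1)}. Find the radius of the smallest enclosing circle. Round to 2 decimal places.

Side lengths²: A_1A_2² = 40, A_1A_3² = 40, A_2A_3² = 32.
Since A_1A_3² = 40 < 40 + 32 = 72, the triangle is acute, so the smallest enclosing circle is the circumcircle.
Circumcentre = (2.5, -1.5), r² = 12.5.
r = √(12.5) ≈ 3.54.

3.54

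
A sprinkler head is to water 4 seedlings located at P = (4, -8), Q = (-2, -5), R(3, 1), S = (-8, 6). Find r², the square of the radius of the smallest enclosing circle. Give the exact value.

The minimum enclosing circle of a finite set is fixed by two of the points (as a diameter) or three (as a circumcircle).
The farthest pair is P–S with squared distance 340. The circle on this segment as diameter has centre (-2, -1) and r² = 340/4 = 85.
Check Q: distance² to centre = 16 ≤ 85, so it lies inside.
All remaining points lie in this disk, and no smaller disk contains both endpoints, so this is the minimum enclosing circle.

85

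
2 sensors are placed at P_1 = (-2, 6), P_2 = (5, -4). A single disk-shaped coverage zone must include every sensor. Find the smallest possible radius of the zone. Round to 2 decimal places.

The smallest circle enclosing two points has them as diameter endpoints.
Centre = midpoint = (1.5, 1); r² = |P_1P_2|²/4 = 149/4 = 37.25.
r = √(37.25) ≈ 6.10.

6.10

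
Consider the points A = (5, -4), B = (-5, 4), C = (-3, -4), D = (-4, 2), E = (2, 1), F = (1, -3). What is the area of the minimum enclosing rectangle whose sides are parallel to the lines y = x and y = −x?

In coordinates u = x + y, v = x − y the rectangle is axis-aligned; the map (x,y)→(u,v) scales areas by 2.
u-values: 1, -1, -7, -2, 3, -2; range = 3 − (-7) = 10.
v-values: 9, -9, 1, -6, 1, 4; range = 9 − (-9) = 18.
Area = (10 × 18) / 2 = 90.

90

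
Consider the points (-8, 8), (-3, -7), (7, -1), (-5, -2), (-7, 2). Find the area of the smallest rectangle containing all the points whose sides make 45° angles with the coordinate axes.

In coordinates u = x + y, v = x − y the rectangle is axis-aligned; the map (x,y)→(u,v) scales areas by 2.
u-values: 0, -10, 6, -7, -5; range = 6 − (-10) = 16.
v-values: -16, 4, 8, -3, -9; range = 8 − (-16) = 24.
Area = (16 × 24) / 2 = 192.

192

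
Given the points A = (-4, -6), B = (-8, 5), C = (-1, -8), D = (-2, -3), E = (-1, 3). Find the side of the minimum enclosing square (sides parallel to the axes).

The bounding box has width 7 and height 13.
An axis-aligned square enclosing the set must have side ≥ max(width, height).
So the minimum side is max(7, 13) = 13.

13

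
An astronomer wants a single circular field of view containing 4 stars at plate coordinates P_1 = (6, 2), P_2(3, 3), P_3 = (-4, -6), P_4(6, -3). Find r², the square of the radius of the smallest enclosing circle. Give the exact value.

41

By Welzl's lemma the MEC is supported by two points (diametrically opposite) or three points (on a circumcircle).
The farthest pair is P_1–P_3 with squared distance 164. The circle on this segment as diameter has centre (1, -2) and r² = 164/4 = 41.
Check P_2: distance² to centre = 29 ≤ 41, so it lies inside.
All remaining points lie in this disk, and no smaller disk contains both endpoints, so this is the minimum enclosing circle.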